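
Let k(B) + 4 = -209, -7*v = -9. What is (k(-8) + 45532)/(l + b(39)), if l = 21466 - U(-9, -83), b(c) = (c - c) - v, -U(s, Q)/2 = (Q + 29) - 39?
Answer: 317233/148951 ≈ 2.1298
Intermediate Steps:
v = 9/7 (v = -1/7*(-9) = 9/7 ≈ 1.2857)
U(s, Q) = 20 - 2*Q (U(s, Q) = -2*((Q + 29) - 39) = -2*((29 + Q) - 39) = -2*(-10 + Q) = 20 - 2*Q)
b(c) = -9/7 (b(c) = (c - c) - 1*9/7 = 0 - 9/7 = -9/7)
k(B) = -213 (k(B) = -4 - 209 = -213)
l = 21280 (l = 21466 - (20 - 2*(-83)) = 21466 - (20 + 166) = 21466 - 1*186 = 21466 - 186 = 21280)
(k(-8) + 45532)/(l + b(39)) = (-213 + 45532)/(21280 - 9/7) = 45319/(148951/7) = 45319*(7/148951) = 317233/148951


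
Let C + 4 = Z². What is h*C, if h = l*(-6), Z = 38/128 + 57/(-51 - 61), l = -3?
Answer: -7144119/100352 ≈ -71.191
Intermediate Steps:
Z = -95/448 (Z = 38*(1/128) + 57/(-112) = 19/64 + 57*(-1/112) = 19/64 - 57/112 = -95/448 ≈ -0.21205)
h = 18 (h = -3*(-6) = 18)
C = -793791/200704 (C = -4 + (-95/448)² = -4 + 9025/200704 = -793791/200704 ≈ -3.9550)
h*C = 18*(-793791/200704) = -7144119/100352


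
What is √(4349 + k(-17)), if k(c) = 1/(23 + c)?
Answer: √156570/6 ≈ 65.948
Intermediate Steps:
√(4349 + k(-17)) = √(4349 + 1/(23 - 17)) = √(4349 + 1/6) = √(4349 + ⅙) = √(26095/6) = √156570/6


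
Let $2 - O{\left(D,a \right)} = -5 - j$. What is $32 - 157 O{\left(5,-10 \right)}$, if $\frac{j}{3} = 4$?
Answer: $-2951$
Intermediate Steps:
$j = 12$ ($j = 3 \cdot 4 = 12$)
$O{\left(D,a \right)} = 19$ ($O{\left(D,a \right)} = 2 - \left(-5 - 12\right) = 2 - -17 = 2 + 17 = 19$)
$32 - 157 O{\left(5,-10 \right)} = 32 - 2983 = -2951$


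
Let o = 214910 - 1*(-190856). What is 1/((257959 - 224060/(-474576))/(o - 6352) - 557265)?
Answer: -47388074616/26407684795541629 ≈ -1.7945e-6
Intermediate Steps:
o = 405766 (o = 214910 + 190856 = 405766)
1/((257959 - 224060/(-474576))/(o - 6352) - 557265) = 1/((257959 - 224060/(-474576))/(405766 - 6352) - 557265) = 1/((257959 - 224060*(-1/474576))/399414 - 557265) = 1/((257959 + 56015/118644)*(1/399414) - 557265) = 1/((30605343611/118644)*(1/399414) - 557265) = 1/(30605343611/47388074616 - 557265) = 1/(-26407684795541629/47388074616) = -47388074616/26407684795541629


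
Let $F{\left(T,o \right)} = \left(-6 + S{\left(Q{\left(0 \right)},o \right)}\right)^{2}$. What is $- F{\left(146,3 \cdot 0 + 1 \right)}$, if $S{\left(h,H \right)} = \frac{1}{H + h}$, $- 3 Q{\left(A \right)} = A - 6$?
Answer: $- \frac{289}{9} \approx -32.111$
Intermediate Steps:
$Q{\left(A \right)} = 2 - \frac{A}{3}$ ($Q{\left(A \right)} = - \frac{A - 6}{3} = - \frac{-6 + A}{3} = 2 - \frac{A}{3}$)
$F{\left(T,o \right)} = \left(-6 + \frac{1}{2 + o}\right)^{2}$ ($F{\left(T,o \right)} = \left(-6 + \frac{1}{o + \left(2 - 0\right)}\right)^{2} = \left(-6 + \frac{1}{o + \left(2 + 0\right)}\right)^{2} = \left(-6 + \frac{1}{o + 2}\right)^{2} = \left(-6 + \frac{1}{2 + o}\right)^{2}$)
$- F{\left(146,3 \cdot 0 + 1 \right)} = - \frac{\left(11 + 6 \left(3 \cdot 0 + 1\right)\right)^{2}}{\left(2 + \left(3 \cdot 0 + 1\right)\right)^{2}} = - \frac{\left(11 + 6 \left(0 + 1\right)\right)^{2}}{\left(2 + \left(0 + 1\right)\right)^{2}} = - \frac{\left(11 + 6 \cdot 1\right)^{2}}{\left(2 + 1\right)^{2}} = - \frac{\left(11 + 6\right)^{2}}{9} = - \frac{17^{2}}{9} = - \frac{289}{9}$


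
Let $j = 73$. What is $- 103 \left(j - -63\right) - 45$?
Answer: $-14053$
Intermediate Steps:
$- 103 \left(j - -63\right) - 45 = - 103 \left(73 - -63\right) - 45 = - 103 \left(73 + 63\right) - 45 = \left(-103\right) 136 - 45 = -14008 - 45 = -14053$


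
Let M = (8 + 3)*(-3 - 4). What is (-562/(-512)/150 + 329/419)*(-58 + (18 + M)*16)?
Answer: -2129473613/2681600 ≈ -794.11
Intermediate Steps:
M = -77 (M = 11*(-7) = -77)
(-562/(-512)/150 + 329/419)*(-58 + (18 + M)*16) = (-562/(-512)/150 + 329/419)*(-58 + (18 - 77)*16) = (-562*(-1/512)*(1/150) + 329*(1/419))*(-58 - 59*16) = ((281/256)*(1/150) + 329/419)*(-58 - 944) = (281/38400 + 329/419)*(-1002) = (12751339/16089600)*(-1002) = -2129473613/2681600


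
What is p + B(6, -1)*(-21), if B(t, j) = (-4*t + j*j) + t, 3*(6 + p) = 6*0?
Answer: 351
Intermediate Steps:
p = -6 (p = -6 + (6*0)/3 = -6 + (⅓)*0 = -6 + 0 = -6)
B(t, j) = j² - 3*t (B(t, j) = (-4*t + j²) + t = (j² - 4*t) + t = j² - 3*t)
p + B(6, -1)*(-21) = -6 + ((-1)² - 3*6)*(-21) = -6 + (1 - 18)*(-21) = -6 - 17*(-21) = -6 + 357 = 351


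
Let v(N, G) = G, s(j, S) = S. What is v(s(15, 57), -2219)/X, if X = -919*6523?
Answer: 2219/5994637 ≈ 0.00037016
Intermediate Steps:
X = -5994637
v(s(15, 57), -2219)/X = -2219/(-5994637) = -2219*(-1/5994637) = 2219/5994637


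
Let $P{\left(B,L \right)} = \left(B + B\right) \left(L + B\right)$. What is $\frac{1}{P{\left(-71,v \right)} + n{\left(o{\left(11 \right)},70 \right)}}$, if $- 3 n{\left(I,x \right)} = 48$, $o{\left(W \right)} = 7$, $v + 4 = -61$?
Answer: $\frac{1}{19296} \approx 5.1824 \cdot 10^{-5}$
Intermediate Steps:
$v = -65$ ($v = -4 - 61 = -65$)
$n{\left(I,x \right)} = -16$ ($n{\left(I,x \right)} = \left(- \frac{1}{3}\right) 48 = -16$)
$P{\left(B,L \right)} = 2 B \left(B + L\right)$
$\frac{1}{P{\left(-71,v \right)} + n{\left(o{\left(11 \right)},70 \right)}} = \frac{1}{2 \left(-71\right) \left(-71 - 65\right) - 16} = \frac{1}{2 \left(-71\right) \left(-136\right) - 16} = \frac{1}{19312 - 16} = \frac{1}{19296}$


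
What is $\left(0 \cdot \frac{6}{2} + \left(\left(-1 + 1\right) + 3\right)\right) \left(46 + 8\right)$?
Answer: $162$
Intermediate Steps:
$\left(0 \cdot \frac{6}{2} + \left(\left(-1 + 1\right) + 3\right)\right) \left(46 + 8\right) = \left(0 \cdot 6 \cdot \frac{1}{2} + \left(0 + 3\right)\right) 54 = \left(0 \cdot 3 + 3\right) 54 = \left(0 + 3\right) 54 = 3 \cdot 54 = 162$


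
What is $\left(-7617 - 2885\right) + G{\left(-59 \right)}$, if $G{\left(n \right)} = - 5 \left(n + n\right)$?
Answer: $-9912$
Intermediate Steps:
$G{\left(n \right)} = - 10 n$ ($G{\left(n \right)} = - 5 \cdot 2 n = - 10 n$)
$\left(-7617 - 2885\right) + G{\left(-59 \right)} = \left(-7617 - 2885\right) - -590 = -10502 + 590 = -9912$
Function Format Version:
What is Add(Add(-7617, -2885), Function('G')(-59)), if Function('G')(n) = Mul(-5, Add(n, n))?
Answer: -9912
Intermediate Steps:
Function('G')(n) = Mul(-10, n) (Function('G')(n) = Mul(-5, Mul(2, n)) = Mul(-10, n))
Add(Add(-7617, -2885), Function('G')(-59)) = Add(Add(-7617, -2885), Mul(-10, -59)) = Add(-10502, 590) = -9912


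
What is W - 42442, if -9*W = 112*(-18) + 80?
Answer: -380042/9 ≈ -42227.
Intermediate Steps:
W = 1936/9 (W = -(112*(-18) + 80)/9 = -(-2016 + 80)/9 = -⅑*(-1936) = 1936/9 ≈ 215.11)
W - 42442 = 1936/9 - 42442 = -380042/9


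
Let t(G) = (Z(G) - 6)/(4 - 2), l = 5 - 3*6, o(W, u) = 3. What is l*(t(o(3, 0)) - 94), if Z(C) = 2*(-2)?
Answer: 1287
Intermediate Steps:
Z(C) = -4
l = -13 (l = 5 - 18 = -13)
t(G) = -5 (t(G) = (-4 - 6)/(4 - 2) = -10/2 = -10*1/2 = -5)
l*(t(o(3, 0)) - 94) = -13*(-5 - 94) = -13*(-99) = 1287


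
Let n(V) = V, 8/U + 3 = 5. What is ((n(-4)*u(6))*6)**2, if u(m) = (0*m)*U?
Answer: 0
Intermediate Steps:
U = 4 (U = 8/(-3 + 5) = 8/2 = 8*(1/2) = 4)
u(m) = 0 (u(m) = (0*m)*4 = 0*4 = 0)
((n(-4)*u(6))*6)**2 = (-4*0*6)**2 = (0*6)**2 = 0**2 = 0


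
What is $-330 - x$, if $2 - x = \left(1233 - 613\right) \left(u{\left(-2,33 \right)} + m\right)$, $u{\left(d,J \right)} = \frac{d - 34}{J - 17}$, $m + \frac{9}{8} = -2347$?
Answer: $- \frac{2915129}{2} \approx -1.4576 \cdot 10^{6}$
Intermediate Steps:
$m = - \frac{18785}{8}$ ($m = - \frac{9}{8} - 2347 = - \frac{18785}{8} \approx -2348.1$)
$u{\left(d,J \right)} = \frac{-34 + d}{-17 + J}$
$x = \frac{2914469}{2}$ ($x = 2 - \left(1233 - 613\right) \left(\frac{-34 - 2}{-17 + 33} - \frac{18785}{8}\right) = 2 - 620 \left(\frac{1}{16} \left(-36\right) - \frac{18785}{8}\right) = 2 - 620 \left(- \frac{9}{4} - \frac{18785}{8}\right) = 2 - 620 \left(- \frac{18803}{8}\right) = 2 - - \frac{2914465}{2} = 2 + \frac{2914465}{2} = \frac{2914469}{2} \approx 1.4572 \cdot 10^{6}$)
$-330 - x = -330 - \frac{2914469}{2} = - \frac{2915129}{2}$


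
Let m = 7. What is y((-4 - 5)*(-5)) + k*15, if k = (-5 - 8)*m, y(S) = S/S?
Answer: -1364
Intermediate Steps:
y(S) = 1
k = -91 (k = (-5 - 8)*7 = -13*7 = -91)
y((-4 - 5)*(-5)) + k*15 = 1 - 91*15 = 1 - 1365 = -1364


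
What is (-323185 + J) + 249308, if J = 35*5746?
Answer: 127233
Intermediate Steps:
J = 201110
(-323185 + J) + 249308 = (-323185 + 201110) + 249308 = -122075 + 249308 = 127233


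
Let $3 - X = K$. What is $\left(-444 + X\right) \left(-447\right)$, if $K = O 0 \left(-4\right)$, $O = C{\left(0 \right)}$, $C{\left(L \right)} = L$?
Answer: $197127$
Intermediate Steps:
$O = 0$
$K = 0$ ($K = 0 \cdot 0 \left(-4\right) = 0 \left(-4\right) = 0$)
$X = 3$ ($X = 3 - 0 = 3 + 0 = 3$)
$\left(-444 + X\right) \left(-447\right) = \left(-444 + 3\right) \left(-447\right) = \left(-441\right) \left(-447\right) = 197127$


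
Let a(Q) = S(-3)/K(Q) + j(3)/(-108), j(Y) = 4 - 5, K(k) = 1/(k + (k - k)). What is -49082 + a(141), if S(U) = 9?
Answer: -5163803/108 ≈ -47813.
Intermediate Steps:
K(k) = 1/k (K(k) = 1/(k + 0) = 1/k)
j(Y) = -1
a(Q) = 1/108 + 9*Q (a(Q) = 9/(1/Q) - 1/(-108) = 9*Q - 1*(-1/108) = 9*Q + 1/108 = 1/108 + 9*Q)
-49082 + a(141) = -49082 + (1/108 + 9*141) = -49082 + (1/108 + 1269) = -49082 + 137053/108 = -5163803/108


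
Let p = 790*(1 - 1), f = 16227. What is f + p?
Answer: 16227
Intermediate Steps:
p = 0 (p = 790*0 = 0)
f + p = 16227 + 0 = 16227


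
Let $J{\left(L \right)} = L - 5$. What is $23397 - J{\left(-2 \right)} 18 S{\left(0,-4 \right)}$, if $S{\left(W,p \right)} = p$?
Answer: $22893$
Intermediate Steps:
$J{\left(L \right)} = -5 + L$
$23397 - J{\left(-2 \right)} 18 S{\left(0,-4 \right)} = 23397 - \left(-5 - 2\right) 18 \left(-4\right) = 23397 - \left(-7\right) 18 \left(-4\right) = 23397 - \left(-126\right) \left(-4\right) = 23397 - 504 = 22893$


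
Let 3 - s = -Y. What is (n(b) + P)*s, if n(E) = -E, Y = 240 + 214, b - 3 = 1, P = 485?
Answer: 219817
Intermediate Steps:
b = 4 (b = 3 + 1 = 4)
Y = 454
s = 457 (s = 3 - (-1)*454 = 3 - 1*(-454) = 3 + 454 = 457)
(n(b) + P)*s = (-1*4 + 485)*457 = (-4 + 485)*457 = 481*457 = 219817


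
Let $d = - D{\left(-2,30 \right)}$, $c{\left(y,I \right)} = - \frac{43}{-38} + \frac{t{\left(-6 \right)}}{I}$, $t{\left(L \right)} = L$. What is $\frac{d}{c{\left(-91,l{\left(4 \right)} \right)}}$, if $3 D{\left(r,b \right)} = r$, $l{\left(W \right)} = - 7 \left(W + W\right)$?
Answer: $\frac{1064}{1977} \approx 0.53819$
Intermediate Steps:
$l{\left(W \right)} = - 14 W$ ($l{\left(W \right)} = - 7 \cdot 2 W = - 14 W$)
$D{\left(r,b \right)} = \frac{r}{3}$
$c{\left(y,I \right)} = \frac{43}{38} - \frac{6}{I}$ ($c{\left(y,I \right)} = - \frac{43}{-38} - \frac{6}{I} = \left(-43\right) \left(- \frac{1}{38}\right) - \frac{6}{I} = \frac{43}{38} - \frac{6}{I}$)
$d = \frac{2}{3}$ ($d = - \frac{-2}{3} = \left(-1\right) \left(- \frac{2}{3}\right) = \frac{2}{3} \approx 0.66667$)
$\frac{d}{c{\left(-91,l{\left(4 \right)} \right)}} = \frac{2}{3 \left(\frac{43}{38} - \frac{6}{\left(-14\right) 4}\right)} = \frac{2}{3 \left(\frac{43}{38} - \frac{6}{-56}\right)} = \frac{2}{3 \left(\frac{43}{38} - - \frac{3}{28}\right)} = \frac{2}{3 \left(\frac{43}{38} + \frac{3}{28}\right)} = \frac{2}{3 \cdot \frac{659}{532}} = \frac{2}{3} \cdot \frac{532}{659} = \frac{1064}{1977}$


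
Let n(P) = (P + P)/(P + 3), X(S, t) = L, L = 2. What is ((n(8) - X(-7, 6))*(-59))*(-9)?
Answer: -3186/11 ≈ -289.64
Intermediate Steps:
X(S, t) = 2
n(P) = 2*P/(3 + P) (n(P) = (2*P)/(3 + P) = 2*P/(3 + P))
((n(8) - X(-7, 6))*(-59))*(-9) = ((2*8/(3 + 8) - 1*2)*(-59))*(-9) = ((2*8/11 - 2)*(-59))*(-9) = ((2*8*(1/11) - 2)*(-59))*(-9) = ((16/11 - 2)*(-59))*(-9) = -6/11*(-59)*(-9) = (354/11)*(-9) = -3186/11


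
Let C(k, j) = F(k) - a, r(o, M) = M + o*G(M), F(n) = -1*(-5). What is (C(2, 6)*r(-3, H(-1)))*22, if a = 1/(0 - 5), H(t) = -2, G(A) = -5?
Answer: 7436/5 ≈ 1487.2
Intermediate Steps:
F(n) = 5
a = -1/5 (a = 1/(-5) = -1/5 ≈ -0.20000)
r(o, M) = M - 5*o (r(o, M) = M + o*(-5) = M - 5*o)
C(k, j) = 26/5 (C(k, j) = 5 - 1*(-1/5) = 5 + 1/5 = 26/5)
(C(2, 6)*r(-3, H(-1)))*22 = (26*(-2 - 5*(-3))/5)*22 = (26*(-2 + 15)/5)*22 = ((26/5)*13)*22 = (338/5)*22 = 7436/5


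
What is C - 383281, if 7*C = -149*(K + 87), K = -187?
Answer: -2668067/7 ≈ -3.8115e+5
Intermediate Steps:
C = 14900/7 (C = (-149*(-187 + 87))/7 = (-149*(-100))/7 = (1/7)*14900 = 14900/7 ≈ 2128.6)
C - 383281 = 14900/7 - 383281 = -2668067/7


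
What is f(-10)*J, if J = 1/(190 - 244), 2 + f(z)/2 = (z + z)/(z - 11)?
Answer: 22/567 ≈ 0.038801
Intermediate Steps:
f(z) = -4 + 4*z/(-11 + z) (f(z) = -4 + 2*((z + z)/(z - 11)) = -4 + 2*((2*z)/(-11 + z)) = -4 + 2*(2*z/(-11 + z)) = -4 + 4*z/(-11 + z))
J = -1/54 (J = 1/(-54) = -1/54 ≈ -0.018519)
f(-10)*J = (44/(-11 - 10))*(-1/54) = (44/(-21))*(-1/54) = (44*(-1/21))*(-1/54) = -44/21*(-1/54) = 22/567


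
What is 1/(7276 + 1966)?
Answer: 1/9242 ≈ 0.00010820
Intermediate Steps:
1/(7276 + 1966) = 1/9242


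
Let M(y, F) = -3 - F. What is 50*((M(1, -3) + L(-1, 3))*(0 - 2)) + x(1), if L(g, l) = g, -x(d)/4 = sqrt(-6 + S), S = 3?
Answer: 100 - 4*I*sqrt(3) ≈ 100.0 - 6.9282*I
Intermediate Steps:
x(d) = -4*I*sqrt(3) (x(d) = -4*sqrt(-6 + 3) = -4*I*sqrt(3))
50*((M(1, -3) + L(-1, 3))*(0 - 2)) + x(1) = 50*(((-3 - 1*(-3)) - 1)*(0 - 2)) - 4*I*sqrt(3) = 50*(((-3 + 3) - 1)*(-2)) - 4*I*sqrt(3) = 50*((0 - 1)*(-2)) - 4*I*sqrt(3) = 50*(-1*(-2)) - 4*I*sqrt(3) = 50*2 - 4*I*sqrt(3) = 100 - 4*I*sqrt(3)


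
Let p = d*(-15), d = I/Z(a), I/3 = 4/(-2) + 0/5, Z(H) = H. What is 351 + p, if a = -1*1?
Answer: 261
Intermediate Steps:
a = -1
I = -6 (I = 3*(4/(-2) + 0/5) = 3*(4*(-½) + 0*(⅕)) = 3*(-2 + 0) = 3*(-2) = -6)
d = 6 (d = -6/(-1) = -6*(-1) = 6)
p = -90 (p = 6*(-15) = -90)
351 + p = 351 - 90 = 261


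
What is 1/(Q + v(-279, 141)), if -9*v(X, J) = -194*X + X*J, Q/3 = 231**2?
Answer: 1/158440 ≈ 6.3115e-6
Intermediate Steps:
Q = 160083 (Q = 3*231**2 = 3*53361 = 160083)
v(X, J) = 194*X/9 - J*X/9 (v(X, J) = -(-194*X + X*J)/9 = -(-194*X + J*X)/9 = 194*X/9 - J*X/9)
1/(Q + v(-279, 141)) = 1/(160083 + (1/9)*(-279)*(194 - 1*141)) = 1/(160083 + (1/9)*(-279)*(194 - 141)) = 1/(160083 + (1/9)*(-279)*53) = 1/(160083 - 1643) = 1/158440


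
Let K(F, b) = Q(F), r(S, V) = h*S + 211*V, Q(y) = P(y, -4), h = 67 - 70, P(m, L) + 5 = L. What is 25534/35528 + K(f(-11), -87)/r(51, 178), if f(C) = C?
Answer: 477389759/664462420 ≈ 0.71846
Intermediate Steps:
P(m, L) = -5 + L
h = -3
Q(y) = -9 (Q(y) = -5 - 4 = -9)
r(S, V) = -3*S + 211*V
K(F, b) = -9
25534/35528 + K(f(-11), -87)/r(51, 178) = 25534/35528 - 9/(-3*51 + 211*178) = 25534*(1/35528) - 9/(-153 + 37558) = 12767/17764 - 9/37405 = 477389759/664462420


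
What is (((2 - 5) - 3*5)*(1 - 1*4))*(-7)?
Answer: -378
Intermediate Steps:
(((2 - 5) - 3*5)*(1 - 1*4))*(-7) = ((-3 - 15)*(1 - 4))*(-7) = -18*(-3)*(-7) = 54*(-7) = -378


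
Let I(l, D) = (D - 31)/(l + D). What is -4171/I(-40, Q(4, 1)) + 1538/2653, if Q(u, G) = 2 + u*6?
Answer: -154911592/13265 ≈ -11678.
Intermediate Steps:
Q(u, G) = 2 + 6*u
I(l, D) = (-31 + D)/(D + l)
-4171/I(-40, Q(4, 1)) + 1538/2653 = -4171*((2 + 6*4) - 40)/(-31 + (2 + 6*4)) + 1538/2653 = -4171*((2 + 24) - 40)/(-31 + (2 + 24)) + 1538*(1/2653) = -4171*(26 - 40)/(-31 + 26) + 1538/2653 = -4171/(-5/(-14)) + 1538/2653 = -4171/((-1/14*(-5))) + 1538/2653 = -4171/5/14 + 1538/2653 = -4171*14/5 + 1538/2653 = -58394/5 + 1538/2653 = -154911592/13265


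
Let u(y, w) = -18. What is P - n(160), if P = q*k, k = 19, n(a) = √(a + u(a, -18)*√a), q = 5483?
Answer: 104177 - 2*√(40 - 18*√10) ≈ 1.0418e+5 - 8.227*I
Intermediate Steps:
n(a) = √(a - 18*√a)
P = 104177 (P = 5483*19 = 104177)
P - n(160) = 104177 - √(160 - 72*√10)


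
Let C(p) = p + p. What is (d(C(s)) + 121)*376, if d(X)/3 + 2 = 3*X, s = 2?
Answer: 56776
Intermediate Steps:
C(p) = 2*p
d(X) = -6 + 9*X (d(X) = -6 + 3*(3*X) = -6 + 9*X)
(d(C(s)) + 121)*376 = ((-6 + 9*(2*2)) + 121)*376 = ((-6 + 9*4) + 121)*376 = ((-6 + 36) + 121)*376 = (30 + 121)*376 = 151*376 = 56776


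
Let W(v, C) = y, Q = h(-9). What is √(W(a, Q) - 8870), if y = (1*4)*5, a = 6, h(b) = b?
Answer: 5*I*√354 ≈ 94.074*I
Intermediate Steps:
Q = -9
y = 20 (y = 4*5 = 20)
W(v, C) = 20
√(W(a, Q) - 8870) = √(20 - 8870) = √(-8850) = 5*I*√354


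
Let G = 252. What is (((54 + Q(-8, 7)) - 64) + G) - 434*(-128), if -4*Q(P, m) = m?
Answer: 223169/4 ≈ 55792.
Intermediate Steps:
Q(P, m) = -m/4
(((54 + Q(-8, 7)) - 64) + G) - 434*(-128) = (((54 - 1/4*7) - 64) + 252) - 434*(-128) = (((54 - 7/4) - 64) + 252) + 55552 = ((209/4 - 64) + 252) + 55552 = (-47/4 + 252) + 55552 = 961/4 + 55552 = 223169/4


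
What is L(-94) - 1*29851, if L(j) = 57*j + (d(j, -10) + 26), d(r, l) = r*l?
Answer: -34243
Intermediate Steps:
d(r, l) = l*r
L(j) = 26 + 47*j (L(j) = 57*j + (-10*j + 26) = 57*j + (26 - 10*j) = 26 + 47*j)
L(-94) - 1*29851 = (26 + 47*(-94)) - 1*29851 = (26 - 4418) - 29851 = -4392 - 29851 = -34243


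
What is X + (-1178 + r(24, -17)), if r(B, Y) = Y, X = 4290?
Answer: 3095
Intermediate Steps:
X + (-1178 + r(24, -17)) = 4290 + (-1178 - 17) = 4290 - 1195 = 3095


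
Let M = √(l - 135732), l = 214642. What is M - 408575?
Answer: -408575 + √78910 ≈ -4.0829e+5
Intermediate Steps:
M = √78910 (M = √(214642 - 135732) = √78910 ≈ 280.91)
M - 408575 = √78910 - 408575 = -408575 + √78910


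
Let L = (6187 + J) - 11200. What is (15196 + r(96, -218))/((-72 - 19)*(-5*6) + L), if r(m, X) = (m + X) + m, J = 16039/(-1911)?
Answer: -14494935/2189426 ≈ -6.6204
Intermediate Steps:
J = -16039/1911 (J = 16039*(-1/1911) = -16039/1911 ≈ -8.3930)
L = -9595882/1911 (L = (6187 - 16039/1911) - 11200 = 11807318/1911 - 11200 = -9595882/1911 ≈ -5021.4)
r(m, X) = X + 2*m (r(m, X) = (X + m) + m = X + 2*m)
(15196 + r(96, -218))/((-72 - 19)*(-5*6) + L) = (15196 + (-218 + 2*96))/((-72 - 19)*(-5*6) - 9595882/1911) = (15196 + (-218 + 192))/(-91*(-30) - 9595882/1911) = (15196 - 26)/(2730 - 9595882/1911) = 15170/(-4378852/1911) = 15170*(-1911/4378852) = -14494935/2189426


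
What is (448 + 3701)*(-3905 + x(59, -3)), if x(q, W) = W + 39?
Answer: -16052481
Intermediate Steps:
x(q, W) = 39 + W
(448 + 3701)*(-3905 + x(59, -3)) = (448 + 3701)*(-3905 + (39 - 3)) = 4149*(-3905 + 36) = 4149*(-3869) = -16052481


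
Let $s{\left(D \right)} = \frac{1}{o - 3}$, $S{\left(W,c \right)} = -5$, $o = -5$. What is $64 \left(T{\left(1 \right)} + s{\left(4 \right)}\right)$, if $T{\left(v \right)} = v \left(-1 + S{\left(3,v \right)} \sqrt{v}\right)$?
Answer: $-392$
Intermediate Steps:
$T{\left(v \right)} = v \left(-1 - 5 \sqrt{v}\right)$
$s{\left(D \right)} = - \frac{1}{8}$ ($s{\left(D \right)} = \frac{1}{-5 - 3} = \frac{1}{-8} = - \frac{1}{8}$)
$64 \left(T{\left(1 \right)} + s{\left(4 \right)}\right) = 64 \left(\left(\left(-1\right) 1 - 5 \cdot 1^{\frac{3}{2}}\right) - \frac{1}{8}\right) = 64 \left(\left(-1 - 5\right) - \frac{1}{8}\right) = 64 \left(-6 - \frac{1}{8}\right) = 64 \left(- \frac{49}{8}\right) = -392$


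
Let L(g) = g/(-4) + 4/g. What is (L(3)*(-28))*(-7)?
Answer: 343/3 ≈ 114.33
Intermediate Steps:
L(g) = 4/g - g/4 (L(g) = g*(-1/4) + 4/g = -g/4 + 4/g = 4/g - g/4)
(L(3)*(-28))*(-7) = ((4/3 - 1/4*3)*(-28))*(-7) = ((4*(1/3) - 3/4)*(-28))*(-7) = ((4/3 - 3/4)*(-28))*(-7) = ((7/12)*(-28))*(-7) = -49/3*(-7) = 343/3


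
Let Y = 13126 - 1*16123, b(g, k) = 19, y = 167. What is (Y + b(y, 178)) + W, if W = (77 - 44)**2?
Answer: -1889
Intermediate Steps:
W = 1089 (W = 33**2 = 1089)
Y = -2997 (Y = 13126 - 16123 = -2997)
(Y + b(y, 178)) + W = (-2997 + 19) + 1089 = -2978 + 1089 = -1889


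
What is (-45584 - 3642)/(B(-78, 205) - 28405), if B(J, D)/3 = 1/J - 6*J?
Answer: 1279876/702027 ≈ 1.8231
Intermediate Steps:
B(J, D) = -18*J + 3/J (B(J, D) = 3*(1/J - 6*J) = -18*J + 3/J)
(-45584 - 3642)/(B(-78, 205) - 28405) = (-45584 - 3642)/((-18*(-78) + 3/(-78)) - 28405) = -49226/((1404 + 3*(-1/78)) - 28405) = -49226/((1404 - 1/26) - 28405) = -49226/(36503/26 - 28405) = -49226/(-702027/26) = -49226*(-26/702027) = 1279876/702027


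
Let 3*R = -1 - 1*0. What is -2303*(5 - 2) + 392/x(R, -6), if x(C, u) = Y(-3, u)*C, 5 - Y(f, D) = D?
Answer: -77175/11 ≈ -7015.9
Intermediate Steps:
Y(f, D) = 5 - D
R = -⅓ (R = (-1 - 1*0)/3 = (-1 + 0)/3 = (⅓)*(-1) = -⅓ ≈ -0.33333)
x(C, u) = C*(5 - u) (x(C, u) = (5 - u)*C = C*(5 - u))
-2303*(5 - 2) + 392/x(R, -6) = -2303*(5 - 2) + 392/((-(5 - 1*(-6))/3)) = -2303*3 + 392/((-(5 + 6)/3)) = -329*21 + 392/((-⅓*11)) = -6909 + 392/(-11/3) = -6909 + 392*(-3/11) = -6909 - 1176/11 = -77175/11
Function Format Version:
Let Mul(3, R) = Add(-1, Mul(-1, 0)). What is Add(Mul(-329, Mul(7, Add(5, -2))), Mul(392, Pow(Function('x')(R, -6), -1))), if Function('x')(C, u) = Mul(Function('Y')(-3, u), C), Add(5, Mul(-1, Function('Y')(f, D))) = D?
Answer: Rational(-77175, 11) ≈ -7015.9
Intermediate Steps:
Function('Y')(f, D) = Add(5, Mul(-1, D))
R = Rational(-1, 3) (R = Mul(Rational(1, 3), Add(-1, Mul(-1, 0))) = Mul(Rational(1, 3), Add(-1, 0)) = Mul(Rational(1, 3), -1) = Rational(-1, 3) ≈ -0.33333)
Function('x')(C, u) = Mul(C, Add(5, Mul(-1, u))) (Function('x')(C, u) = Mul(Add(5, Mul(-1, u)), C) = Mul(C, Add(5, Mul(-1, u))))
Add(Mul(-329, Mul(7, Add(5, -2))), Mul(392, Pow(Function('x')(R, -6), -1))) = Add(Mul(-329, Mul(7, Add(5, -2))), Mul(392, Pow(Mul(Rational(-1, 3), Add(5, Mul(-1, -6))), -1))) = Add(Mul(-329, Mul(7, 3)), Mul(392, Pow(Mul(Rational(-1, 3), Add(5, 6)), -1))) = Add(Mul(-329, 21), Mul(392, Pow(Mul(Rational(-1, 3), 11), -1))) = Add(-6909, Mul(392, Pow(Rational(-11, 3), -1))) = Add(-6909, Mul(392, Rational(-3, 11))) = Add(-6909, Rational(-1176, 11)) = Rational(-77175, 11)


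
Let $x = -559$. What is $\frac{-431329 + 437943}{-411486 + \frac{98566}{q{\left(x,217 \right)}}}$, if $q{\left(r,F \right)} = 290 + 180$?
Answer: $- \frac{1554290}{96649927} \approx -0.016082$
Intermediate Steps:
$q{\left(r,F \right)} = 470$
$\frac{-431329 + 437943}{-411486 + \frac{98566}{q{\left(x,217 \right)}}} = \frac{-431329 + 437943}{-411486 + \frac{98566}{470}} = \frac{6614}{-411486 + 98566 \cdot \frac{1}{470}} = \frac{6614}{-411486 + \frac{49283}{235}} = \frac{6614}{- \frac{96649927}{235}} = 6614 \left(- \frac{235}{96649927}\right) = - \frac{1554290}{96649927}$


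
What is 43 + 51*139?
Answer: 7132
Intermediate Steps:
43 + 51*139 = 43 + 7089 = 7132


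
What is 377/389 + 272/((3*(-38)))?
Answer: -31415/22173 ≈ -1.4168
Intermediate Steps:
377/389 + 272/((3*(-38))) = 377*(1/389) + 272/(-114) = 377/389 + 272*(-1/114) = 377/389 - 136/57 = -31415/22173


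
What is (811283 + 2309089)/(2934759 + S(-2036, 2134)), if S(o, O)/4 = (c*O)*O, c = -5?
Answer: -3120372/88144361 ≈ -0.035401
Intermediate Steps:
S(o, O) = -20*O**2 (S(o, O) = 4*((-5*O)*O) = 4*(-5*O**2) = -20*O**2)
(811283 + 2309089)/(2934759 + S(-2036, 2134)) = (811283 + 2309089)/(2934759 - 20*2134**2) = 3120372/(2934759 - 20*4553956) = 3120372/(2934759 - 91079120) = 3120372/(-88144361) = 3120372*(-1/88144361) = -3120372/88144361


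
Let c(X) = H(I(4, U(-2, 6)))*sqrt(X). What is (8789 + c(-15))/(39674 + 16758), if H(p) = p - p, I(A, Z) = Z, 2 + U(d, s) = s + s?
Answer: 8789/56432 ≈ 0.15575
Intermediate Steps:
U(d, s) = -2 + 2*s (U(d, s) = -2 + (s + s) = -2 + 2*s)
H(p) = 0
c(X) = 0 (c(X) = 0*sqrt(X) = 0)
(8789 + c(-15))/(39674 + 16758) = (8789 + 0)/(39674 + 16758) = 8789/56432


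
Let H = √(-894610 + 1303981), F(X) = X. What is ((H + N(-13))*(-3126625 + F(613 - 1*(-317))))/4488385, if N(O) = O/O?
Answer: -625139/897677 - 625139*√409371/897677 ≈ -446.27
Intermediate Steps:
N(O) = 1
H = √409371 ≈ 639.82
((H + N(-13))*(-3126625 + F(613 - 1*(-317))))/4488385 = ((√409371 + 1)*(-3126625 + (613 - 1*(-317))))/4488385 = ((1 + √409371)*(-3126625 + (613 + 317)))*(1/4488385) = ((1 + √409371)*(-3126625 + 930))*(1/4488385) = ((1 + √409371)*(-3125695))*(1/4488385) = (-3125695 - 3125695*√409371)*(1/4488385) = -625139/897677 - 625139*√409371/897677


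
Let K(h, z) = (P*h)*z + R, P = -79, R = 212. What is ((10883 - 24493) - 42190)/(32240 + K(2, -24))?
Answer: -13950/9061 ≈ -1.5396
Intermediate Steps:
K(h, z) = 212 - 79*h*z (K(h, z) = (-79*h)*z + 212 = -79*h*z + 212 = 212 - 79*h*z)
((10883 - 24493) - 42190)/(32240 + K(2, -24)) = ((10883 - 24493) - 42190)/(32240 + (212 - 79*2*(-24))) = (-13610 - 42190)/(32240 + (212 + 3792)) = -55800/(32240 + 4004) = -55800/36244 = -55800*1/36244 = -13950/9061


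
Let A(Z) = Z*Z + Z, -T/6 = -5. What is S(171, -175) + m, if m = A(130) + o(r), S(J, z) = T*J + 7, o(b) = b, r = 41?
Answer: 22208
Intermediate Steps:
T = 30 (T = -6*(-5) = 30)
A(Z) = Z + Z**2 (A(Z) = Z**2 + Z = Z + Z**2)
S(J, z) = 7 + 30*J (S(J, z) = 30*J + 7 = 7 + 30*J)
m = 17071 (m = 130*(1 + 130) + 41 = 130*131 + 41 = 17030 + 41 = 17071)
S(171, -175) + m = (7 + 30*171) + 17071 = (7 + 5130) + 17071 = 5137 + 17071 = 22208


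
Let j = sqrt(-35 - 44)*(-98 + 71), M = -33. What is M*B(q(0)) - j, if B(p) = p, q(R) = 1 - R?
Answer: -33 + 27*I*sqrt(79) ≈ -33.0 + 239.98*I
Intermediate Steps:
j = -27*I*sqrt(79) (j = sqrt(-79)*(-27) = (I*sqrt(79))*(-27) = -27*I*sqrt(79) ≈ -239.98*I)
M*B(q(0)) - j = -33*(1 - 1*0) - (-27)*I*sqrt(79) = -33*(1 + 0) + 27*I*sqrt(79) = -33*1 + 27*I*sqrt(79) = -33 + 27*I*sqrt(79)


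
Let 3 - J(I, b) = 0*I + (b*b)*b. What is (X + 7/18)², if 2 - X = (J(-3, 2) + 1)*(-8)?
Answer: 284089/324 ≈ 876.82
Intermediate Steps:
J(I, b) = 3 - b³ (J(I, b) = 3 - (0*I + (b*b)*b) = 3 - (0 + b²*b) = 3 - (0 + b³) = 3 - b³)
X = -30 (X = 2 - ((3 - 1*2³) + 1)*(-8) = 2 - ((3 - 1*8) + 1)*(-8) = 2 - ((3 - 8) + 1)*(-8) = 2 - (-5 + 1)*(-8) = 2 - (-4)*(-8) = 2 - 1*32 = 2 - 32 = -30)
(X + 7/18)² = (-30 + 7/18)² = (-533/18)² = 284089/324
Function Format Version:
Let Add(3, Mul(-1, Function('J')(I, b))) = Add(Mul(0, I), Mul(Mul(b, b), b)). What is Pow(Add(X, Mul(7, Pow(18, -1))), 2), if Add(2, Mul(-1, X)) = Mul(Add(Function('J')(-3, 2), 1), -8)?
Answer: Rational(284089, 324) ≈ 876.82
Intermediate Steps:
Function('J')(I, b) = Add(3, Mul(-1, Pow(b, 3))) (Function('J')(I, b) = Add(3, Mul(-1, Add(Mul(0, I), Mul(Mul(b, b), b)))) = Add(3, Mul(-1, Add(0, Mul(Pow(b, 2), b)))) = Add(3, Mul(-1, Add(0, Pow(b, 3)))) = Add(3, Mul(-1, Pow(b, 3))))
X = -30 (X = Add(2, Mul(-1, Mul(Add(Add(3, Mul(-1, Pow(2, 3))), 1), -8))) = Add(2, Mul(-1, Mul(Add(Add(3, Mul(-1, 8)), 1), -8))) = Add(2, Mul(-1, Mul(Add(Add(3, -8), 1), -8))) = Add(2, Mul(-1, Mul(Add(-5, 1), -8))) = Add(2, Mul(-1, Mul(-4, -8))) = Add(2, Mul(-1, 32)) = Add(2, -32) = -30)
Pow(Add(X, Mul(7, Pow(18, -1))), 2) = Pow(Add(-30, Mul(7, Pow(18, -1))), 2) = Pow(Add(-30, Mul(7, Rational(1, 18))), 2) = Pow(Add(-30, Rational(7, 18)), 2) = Pow(Rational(-533, 18), 2) = Rational(284089, 324)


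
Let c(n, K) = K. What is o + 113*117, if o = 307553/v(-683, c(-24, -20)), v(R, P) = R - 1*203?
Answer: 11406253/886 ≈ 12874.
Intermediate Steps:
v(R, P) = -203 + R (v(R, P) = R - 203 = -203 + R)
o = -307553/886 (o = 307553/(-203 - 683) = 307553/(-886) = 307553*(-1/886) = -307553/886 ≈ -347.13)
o + 113*117 = -307553/886 + 113*117 = -307553/886 + 13221 = 11406253/886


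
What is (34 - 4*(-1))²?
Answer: 1444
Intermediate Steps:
(34 - 4*(-1))² = (34 + 4)² = 38² = 1444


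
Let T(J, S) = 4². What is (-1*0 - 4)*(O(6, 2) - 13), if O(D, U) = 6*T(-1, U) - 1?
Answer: -328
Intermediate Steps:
T(J, S) = 16
O(D, U) = 95 (O(D, U) = 6*16 - 1 = 96 - 1 = 95)
(-1*0 - 4)*(O(6, 2) - 13) = (-1*0 - 4)*(95 - 13) = (0 - 4)*82 = -4*82 = -328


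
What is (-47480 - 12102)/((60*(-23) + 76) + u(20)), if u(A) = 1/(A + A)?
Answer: 2383280/52159 ≈ 45.693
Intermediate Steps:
u(A) = 1/(2*A)
(-47480 - 12102)/((60*(-23) + 76) + u(20)) = (-47480 - 12102)/((60*(-23) + 76) + (½)/20) = -59582/((-1380 + 76) + (½)*(1/20)) = -59582/(-1304 + 1/40) = -59582/(-52159/40) = -59582*(-40/52159) = 2383280/52159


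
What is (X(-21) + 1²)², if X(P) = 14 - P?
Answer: 1296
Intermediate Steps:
(X(-21) + 1²)² = ((14 - 1*(-21)) + 1²)² = ((14 + 21) + 1)² = (35 + 1)² = 36² = 1296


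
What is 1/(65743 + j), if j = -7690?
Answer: 1/58053 ≈ 1.7226e-5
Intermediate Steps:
1/(65743 + j) = 1/(65743 - 7690) = 1/58053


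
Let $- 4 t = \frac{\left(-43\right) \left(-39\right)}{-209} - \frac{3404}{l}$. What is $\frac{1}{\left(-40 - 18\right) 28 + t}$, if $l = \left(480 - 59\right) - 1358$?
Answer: $- \frac{783332}{1271271255} \approx -0.00061618$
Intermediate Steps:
$l = -937$ ($l = 421 - 1358 = -937$)
$t = \frac{859913}{783332}$ ($t = - \frac{\frac{\left(-43\right) \left(-39\right)}{-209} - \frac{3404}{-937}}{4} = - \frac{1677 \left(- \frac{1}{209}\right) - - \frac{3404}{937}}{4} = - \frac{- \frac{1677}{209} + \frac{3404}{937}}{4} = \left(- \frac{1}{4}\right) \left(- \frac{859913}{195833}\right) = \frac{859913}{783332} \approx 1.0978$)
$\frac{1}{\left(-40 - 18\right) 28 + t} = \frac{1}{\left(-40 - 18\right) 28 + \frac{859913}{783332}} = \frac{1}{\left(-58\right) 28 + \frac{859913}{783332}} = \frac{1}{-1624 + \frac{859913}{783332}} = \frac{1}{- \frac{1271271255}{783332}} = - \frac{783332}{1271271255}$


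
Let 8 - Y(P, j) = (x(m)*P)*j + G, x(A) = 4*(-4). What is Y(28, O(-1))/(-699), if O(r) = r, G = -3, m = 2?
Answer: 437/699 ≈ 0.62518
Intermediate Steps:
x(A) = -16
Y(P, j) = 11 + 16*P*j (Y(P, j) = 8 - ((-16*P)*j - 3) = 8 - (-16*P*j - 3) = 8 - (-3 - 16*P*j) = 8 + (3 + 16*P*j) = 11 + 16*P*j)
Y(28, O(-1))/(-699) = (11 + 16*28*(-1))/(-699) = (11 - 448)*(-1/699) = -437*(-1/699) = 437/699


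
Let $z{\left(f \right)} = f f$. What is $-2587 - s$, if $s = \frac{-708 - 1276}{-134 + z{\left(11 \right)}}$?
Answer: $- \frac{35615}{13} \approx -2739.6$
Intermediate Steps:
$z{\left(f \right)} = f^{2}$
$s = \frac{1984}{13}$ ($s = \frac{-708 - 1276}{-134 + 11^{2}} = - \frac{1984}{-134 + 121} = - \frac{1984}{-13} = \left(-1984\right) \left(- \frac{1}{13}\right) = \frac{1984}{13} \approx 152.62$)
$-2587 - s = -2587 - \frac{1984}{13} = - \frac{35615}{13}$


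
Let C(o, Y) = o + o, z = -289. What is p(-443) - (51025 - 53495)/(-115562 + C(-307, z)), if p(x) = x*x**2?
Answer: -5050072378251/58088 ≈ -8.6938e+7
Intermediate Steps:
C(o, Y) = 2*o
p(x) = x**3
p(-443) - (51025 - 53495)/(-115562 + C(-307, z)) = (-443)**3 - (51025 - 53495)/(-115562 + 2*(-307)) = -86938307 - (-2470)/(-115562 - 614) = -86938307 - (-2470)/(-116176) = -86938307 - (-2470)*(-1)/116176 = -86938307 - 1*1235/58088 = -86938307 - 1235/58088 = -5050072378251/58088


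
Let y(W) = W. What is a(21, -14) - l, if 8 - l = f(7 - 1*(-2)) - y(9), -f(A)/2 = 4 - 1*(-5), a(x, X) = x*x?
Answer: 406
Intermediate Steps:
a(x, X) = x**2
f(A) = -18 (f(A) = -2*(4 - 1*(-5)) = -2*(4 + 5) = -2*9 = -18)
l = 35 (l = 8 - (-18 - 1*9) = 8 - (-18 - 9) = 8 - 1*(-27) = 8 + 27 = 35)
a(21, -14) - l = 21**2 - 1*35 = 441 - 35 = 406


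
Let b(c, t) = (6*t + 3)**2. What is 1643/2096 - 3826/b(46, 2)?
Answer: -7649621/471600 ≈ -16.221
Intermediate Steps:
b(c, t) = (3 + 6*t)**2
1643/2096 - 3826/b(46, 2) = 1643/2096 - 3826*1/(9*(1 + 2*2)**2) = 1643*(1/2096) - 3826*1/(9*(1 + 4)**2) = 1643/2096 - 3826/(9*5**2) = 1643/2096 - 3826/(9*25) = 1643/2096 - 3826/225 = -7649621/471600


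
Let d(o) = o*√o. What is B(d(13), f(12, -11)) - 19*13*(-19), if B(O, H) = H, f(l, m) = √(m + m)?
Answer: 4693 + I*√22 ≈ 4693.0 + 4.6904*I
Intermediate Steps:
f(l, m) = √2*√m (f(l, m) = √(2*m) = √2*√m)
d(o) = o^(3/2)
B(d(13), f(12, -11)) - 19*13*(-19) = √2*√(-11) - 19*13*(-19) = √2*(I*√11) - 247*(-19) = I*√22 + 4693 = 4693 + I*√22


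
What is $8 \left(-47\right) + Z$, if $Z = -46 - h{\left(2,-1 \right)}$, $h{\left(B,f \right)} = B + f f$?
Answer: $-425$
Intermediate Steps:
$h{\left(B,f \right)} = B + f^{2}$
$Z = -49$ ($Z = -46 - \left(2 + \left(-1\right)^{2}\right) = -46 - \left(2 + 1\right) = -46 - 3 = -49$)
$8 \left(-47\right) + Z = 8 \left(-47\right) - 49 = -376 - 49 = -425$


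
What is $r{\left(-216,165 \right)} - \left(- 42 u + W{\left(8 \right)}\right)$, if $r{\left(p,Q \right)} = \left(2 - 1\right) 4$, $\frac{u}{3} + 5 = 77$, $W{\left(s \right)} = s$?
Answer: $9068$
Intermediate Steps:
$u = 216$ ($u = -15 + 3 \cdot 77 = -15 + 231 = 216$)
$r{\left(p,Q \right)} = 4$ ($r{\left(p,Q \right)} = 1 \cdot 4 = 4$)
$r{\left(-216,165 \right)} - \left(- 42 u + W{\left(8 \right)}\right) = 4 - \left(\left(-42\right) 216 + 8\right) = 4 - \left(-9072 + 8\right) = 4 - -9064 = 4 + 9064 = 9068$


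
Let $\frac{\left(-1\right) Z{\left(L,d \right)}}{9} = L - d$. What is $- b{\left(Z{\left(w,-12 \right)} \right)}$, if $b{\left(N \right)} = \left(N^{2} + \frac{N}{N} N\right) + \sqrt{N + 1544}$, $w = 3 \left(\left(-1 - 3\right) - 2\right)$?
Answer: $-2970 - \sqrt{1598} \approx -3010.0$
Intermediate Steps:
$w = -18$ ($w = 3 \left(\left(-1 - 3\right) - 2\right) = 3 \left(-4 - 2\right) = 3 \left(-6\right) = -18$)
$Z{\left(L,d \right)} = - 9 L + 9 d$ ($Z{\left(L,d \right)} = - 9 \left(L - d\right) = - 9 L + 9 d$)
$b{\left(N \right)} = N + N^{2} + \sqrt{1544 + N}$ ($b{\left(N \right)} = \left(N^{2} + 1 N\right) + \sqrt{1544 + N} = \left(N^{2} + N\right) + \sqrt{1544 + N} = \left(N + N^{2}\right) + \sqrt{1544 + N} = N + N^{2} + \sqrt{1544 + N}$)
$- b{\left(Z{\left(w,-12 \right)} \right)} = - (\left(\left(-9\right) \left(-18\right) + 9 \left(-12\right)\right) + \left(\left(-9\right) \left(-18\right) + 9 \left(-12\right)\right)^{2} + \sqrt{1544 + \left(\left(-9\right) \left(-18\right) + 9 \left(-12\right)\right)}) = - (\left(162 - 108\right) + \left(162 - 108\right)^{2} + \sqrt{1544 + \left(162 - 108\right)}) = - (54 + 54^{2} + \sqrt{1544 + 54}) = - (54 + 2916 + \sqrt{1598}) = - (2970 + \sqrt{1598}) = -2970 - \sqrt{1598}$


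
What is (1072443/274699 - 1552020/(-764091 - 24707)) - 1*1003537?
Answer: -1489364067355330/1484123437 ≈ -1.0035e+6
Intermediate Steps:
(1072443/274699 - 1552020/(-764091 - 24707)) - 1*1003537 = (1072443*(1/274699) - 1552020/(-788798)) - 1003537 = (14691/3763 - 1552020*(-1/788798)) - 1003537 = (14691/3763 + 776010/394399) - 1003537 = 8714241339/1484123437 - 1003537 = -1489364067355330/1484123437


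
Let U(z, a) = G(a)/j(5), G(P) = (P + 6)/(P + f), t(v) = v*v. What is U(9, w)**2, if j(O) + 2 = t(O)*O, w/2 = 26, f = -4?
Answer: 841/8714304 ≈ 9.6508e-5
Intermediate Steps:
t(v) = v**2
G(P) = (6 + P)/(-4 + P) (G(P) = (P + 6)/(P - 4) = (6 + P)/(-4 + P))
w = 52 (w = 2*26 = 52)
j(O) = -2 + O**3 (j(O) = -2 + O**2*O = -2 + O**3)
U(z, a) = (6 + a)/(123*(-4 + a)) (U(z, a) = ((6 + a)/(-4 + a))/(-2 + 5**3) = ((6 + a)/(-4 + a))/(-2 + 125) = ((6 + a)/(-4 + a))/123 = ((6 + a)/(-4 + a))*(1/123) = (6 + a)/(123*(-4 + a)))
U(9, w)**2 = ((6 + 52)/(123*(-4 + 52)))**2 = ((1/123)*58/48)**2 = ((1/123)*(1/48)*58)**2 = (29/2952)**2 = 841/8714304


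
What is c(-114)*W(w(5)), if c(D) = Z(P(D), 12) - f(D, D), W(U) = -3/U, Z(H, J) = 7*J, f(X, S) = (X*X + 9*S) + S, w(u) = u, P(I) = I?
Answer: 35316/5 ≈ 7063.2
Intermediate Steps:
f(X, S) = X² + 10*S (f(X, S) = (X² + 9*S) + S = X² + 10*S)
c(D) = 84 - D² - 10*D (c(D) = 7*12 - (D² + 10*D) = 84 + (-D² - 10*D) = 84 - D² - 10*D)
c(-114)*W(w(5)) = (84 - 1*(-114)² - 10*(-114))*(-3/5) = (84 - 1*12996 + 1140)*(-3*⅕) = (84 - 12996 + 1140)*(-⅗) = -11772*(-⅗) = 35316/5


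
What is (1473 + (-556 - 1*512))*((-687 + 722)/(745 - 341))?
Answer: 14175/404 ≈ 35.087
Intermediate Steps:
(1473 + (-556 - 1*512))*((-687 + 722)/(745 - 341)) = (1473 + (-556 - 512))*(35/404) = (1473 - 1068)*(35*(1/404)) = 405*(35/404) = 14175/404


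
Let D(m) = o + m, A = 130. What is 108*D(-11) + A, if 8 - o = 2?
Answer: -410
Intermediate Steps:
o = 6 (o = 8 - 1*2 = 8 - 2 = 6)
D(m) = 6 + m
108*D(-11) + A = 108*(6 - 11) + 130 = 108*(-5) + 130 = -540 + 130 = -410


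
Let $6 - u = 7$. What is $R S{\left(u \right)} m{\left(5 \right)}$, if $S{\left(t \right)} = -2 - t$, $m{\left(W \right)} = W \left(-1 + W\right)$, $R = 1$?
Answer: $-20$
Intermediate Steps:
$u = -1$ ($u = 6 - 7 = -1$)
$R S{\left(u \right)} m{\left(5 \right)} = 1 \left(-2 - -1\right) 5 \left(-1 + 5\right) = 1 \left(-2 + 1\right) 5 \cdot 4 = 1 \left(-1\right) 20 = \left(-1\right) 20 = -20$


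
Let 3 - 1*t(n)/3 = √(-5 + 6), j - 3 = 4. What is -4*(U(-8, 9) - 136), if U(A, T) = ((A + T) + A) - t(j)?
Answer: 596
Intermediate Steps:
j = 7 (j = 3 + 4 = 7)
t(n) = 6 (t(n) = 9 - 3*√(-5 + 6) = 9 - 3*√1 = 9 - 3*1 = 9 - 3 = 6)
U(A, T) = -6 + T + 2*A (U(A, T) = ((A + T) + A) - 1*6 = (T + 2*A) - 6 = -6 + T + 2*A)
-4*(U(-8, 9) - 136) = -4*((-6 + 9 + 2*(-8)) - 136) = -4*((-6 + 9 - 16) - 136) = -4*(-13 - 136) = -4*(-149) = 596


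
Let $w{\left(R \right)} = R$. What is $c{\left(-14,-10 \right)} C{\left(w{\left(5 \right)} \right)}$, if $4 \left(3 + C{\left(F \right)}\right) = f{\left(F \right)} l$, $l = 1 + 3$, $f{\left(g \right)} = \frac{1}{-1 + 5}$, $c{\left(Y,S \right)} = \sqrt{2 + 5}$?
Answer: $- \frac{11 \sqrt{7}}{4} \approx -7.2758$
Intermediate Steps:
$c{\left(Y,S \right)} = \sqrt{7}$
$f{\left(g \right)} = \frac{1}{4}$
$l = 4$
$C{\left(F \right)} = - \frac{11}{4}$ ($C{\left(F \right)} = -3 + \frac{\frac{1}{4} \cdot 4}{4} = -3 + \frac{1}{4} \cdot 1 = -3 + \frac{1}{4} = - \frac{11}{4}$)
$c{\left(-14,-10 \right)} C{\left(w{\left(5 \right)} \right)} = \sqrt{7} \left(- \frac{11}{4}\right) = - \frac{11 \sqrt{7}}{4}$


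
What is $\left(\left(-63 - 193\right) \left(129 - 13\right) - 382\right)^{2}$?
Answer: $904686084$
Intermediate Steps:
$\left(\left(-63 - 193\right) \left(129 - 13\right) - 382\right)^{2} = \left(\left(-256\right) 116 - 382\right)^{2} = \left(-29696 - 382\right)^{2} = \left(-30078\right)^{2} = 904686084$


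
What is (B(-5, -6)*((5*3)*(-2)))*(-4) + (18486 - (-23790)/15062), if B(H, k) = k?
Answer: 133807641/7531 ≈ 17768.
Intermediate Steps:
(B(-5, -6)*((5*3)*(-2)))*(-4) + (18486 - (-23790)/15062) = -6*5*3*(-2)*(-4) + (18486 - (-23790)/15062) = -90*(-2)*(-4) + (18486 - (-23790)/15062) = -6*(-30)*(-4) + (18486 - 1*(-11895/7531)) = 180*(-4) + (18486 + 11895/7531) = -720 + 139229961/7531 = 133807641/7531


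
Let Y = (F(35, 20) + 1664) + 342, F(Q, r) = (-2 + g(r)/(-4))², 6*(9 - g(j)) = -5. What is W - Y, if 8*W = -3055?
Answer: -1386865/576 ≈ -2407.8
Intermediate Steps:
W = -3055/8 (W = (⅛)*(-3055) = -3055/8 ≈ -381.88)
g(j) = 59/6 (g(j) = 9 - ⅙*(-5) = 9 + ⅚ = 59/6)
F(Q, r) = 11449/576 (F(Q, r) = (-2 + (59/6)/(-4))² = (-2 + (59/6)*(-¼))² = (-2 - 59/24)² = (-107/24)² = 11449/576)
Y = 1166905/576 (Y = (11449/576 + 1664) + 342 = 969913/576 + 342 = 1166905/576 ≈ 2025.9)
W - Y = -3055/8 - 1*1166905/576 = -3055/8 - 1166905/576 = -1386865/576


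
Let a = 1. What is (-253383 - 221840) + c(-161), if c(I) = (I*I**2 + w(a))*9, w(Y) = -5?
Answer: -38034797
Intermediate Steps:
c(I) = -45 + 9*I**3 (c(I) = (I*I**2 - 5)*9 = (I**3 - 5)*9 = (-5 + I**3)*9 = -45 + 9*I**3)
(-253383 - 221840) + c(-161) = (-253383 - 221840) + (-45 + 9*(-161)**3) = -475223 + (-45 + 9*(-4173281)) = -475223 + (-45 - 37559529) = -475223 - 37559574 = -38034797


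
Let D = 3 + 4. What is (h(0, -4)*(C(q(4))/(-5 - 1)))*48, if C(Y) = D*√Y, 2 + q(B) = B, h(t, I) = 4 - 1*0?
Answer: -224*√2 ≈ -316.78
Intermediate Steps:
h(t, I) = 4 (h(t, I) = 4 + 0 = 4)
q(B) = -2 + B
D = 7
C(Y) = 7*√Y
(h(0, -4)*(C(q(4))/(-5 - 1)))*48 = (4*((7*√(-2 + 4))/(-5 - 1)))*48 = (4*((7*√2)/(-6)))*48 = (4*(-7*√2/6))*48 = -14*√2/3*48 = -224*√2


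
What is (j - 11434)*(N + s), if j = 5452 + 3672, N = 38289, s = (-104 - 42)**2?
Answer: -137687550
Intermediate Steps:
s = 21316 (s = (-146)**2 = 21316)
j = 9124
(j - 11434)*(N + s) = (9124 - 11434)*(38289 + 21316) = -2310*59605 = -137687550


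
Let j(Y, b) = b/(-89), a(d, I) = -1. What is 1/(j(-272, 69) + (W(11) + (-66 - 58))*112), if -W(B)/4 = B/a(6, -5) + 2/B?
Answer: -979/8852343 ≈ -0.00011059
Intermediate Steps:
W(B) = -8/B + 4*B (W(B) = -4*(B/(-1) + 2/B) = -4*(B*(-1) + 2/B) = -4*(-B + 2/B) = -8/B + 4*B)
j(Y, b) = -b/89 (j(Y, b) = b*(-1/89) = -b/89)
1/(j(-272, 69) + (W(11) + (-66 - 58))*112) = 1/(-1/89*69 + ((-8/11 + 4*11) + (-66 - 58))*112) = 1/(-69/89 + ((-8*1/11 + 44) - 124)*112) = 1/(-69/89 + ((-8/11 + 44) - 124)*112) = 1/(-69/89 + (476/11 - 124)*112) = 1/(-69/89 - 888/11*112) = 1/(-69/89 - 99456/11) = 1/(-8852343/979) = -979/8852343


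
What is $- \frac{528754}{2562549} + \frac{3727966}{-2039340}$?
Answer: $- \frac{14405697463}{7081177070} \approx -2.0344$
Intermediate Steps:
$- \frac{528754}{2562549} + \frac{3727966}{-2039340} = \left(-528754\right) \frac{1}{2562549} + 3727966 \left(- \frac{1}{2039340}\right) = - \frac{528754}{2562549} - \frac{45463}{24870} = - \frac{14405697463}{7081177070}$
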